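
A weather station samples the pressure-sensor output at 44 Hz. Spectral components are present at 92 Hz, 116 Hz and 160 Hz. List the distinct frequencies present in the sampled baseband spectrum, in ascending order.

4 Hz, 16 Hz

fs/2 = 22 Hz.
92 Hz mod fs = 4 Hz.
4 Hz ≤ fs/2 = 22 Hz, appears at 4 Hz.
116 Hz mod fs = 28 Hz.
28 Hz > fs/2 = 22 Hz, folds to fs − 28 Hz = 16 Hz.
160 Hz mod fs = 28 Hz.
28 Hz > fs/2 = 22 Hz, folds to fs − 28 Hz = 16 Hz.
Distinct values: {4 Hz, 16 Hz}.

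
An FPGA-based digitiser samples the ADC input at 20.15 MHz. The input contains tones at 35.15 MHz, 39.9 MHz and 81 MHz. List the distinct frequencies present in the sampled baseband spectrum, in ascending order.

0.4 MHz, 5.15 MHz

fs/2 = 10.075 MHz.
35.15 MHz mod fs = 15 MHz.
15 MHz > fs/2 = 10.075 MHz, folds to fs − 15 MHz = 5.15 MHz.
39.9 MHz mod fs = 19.75 MHz.
19.75 MHz > fs/2 = 10.075 MHz, folds to fs − 19.75 MHz = 0.4 MHz.
81 MHz mod fs = 0.4 MHz.
0.4 MHz ≤ fs/2 = 10.075 MHz, appears at 0.4 MHz.
Distinct values: {0.4 MHz, 5.15 MHz}.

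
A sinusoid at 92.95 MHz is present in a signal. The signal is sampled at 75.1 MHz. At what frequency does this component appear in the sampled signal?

17.85 MHz

92.95 MHz mod fs = 17.85 MHz.
17.85 MHz ≤ fs/2 = 37.55 MHz, appears at 17.85 MHz.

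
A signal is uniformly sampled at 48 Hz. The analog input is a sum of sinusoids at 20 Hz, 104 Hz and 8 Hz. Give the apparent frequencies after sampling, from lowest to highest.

8 Hz, 20 Hz

fs/2 = 24 Hz.
20 Hz ≤ fs/2 = 24 Hz, passes unchanged.
104 Hz mod fs = 8 Hz.
8 Hz ≤ fs/2 = 24 Hz, appears at 8 Hz.
8 Hz ≤ fs/2 = 24 Hz, passes unchanged.
Distinct values: {8 Hz, 20 Hz}.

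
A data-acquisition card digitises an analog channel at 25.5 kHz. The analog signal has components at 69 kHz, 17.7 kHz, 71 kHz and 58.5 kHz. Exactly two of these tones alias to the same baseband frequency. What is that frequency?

7.5 kHz

fs/2 = 12.75 kHz.
69 kHz mod fs = 18 kHz.
18 kHz > fs/2 = 12.75 kHz, folds to fs − 18 kHz = 7.5 kHz.
17.7 kHz > fs/2 = 12.75 kHz, folds to fs − 17.7 kHz = 7.8 kHz.
71 kHz mod fs = 20 kHz.
20 kHz > fs/2 = 12.75 kHz, folds to fs − 20 kHz = 5.5 kHz.
58.5 kHz mod fs = 7.5 kHz.
7.5 kHz ≤ fs/2 = 12.75 kHz, appears at 7.5 kHz.
58.5 kHz and 69 kHz both map to 7.5 kHz.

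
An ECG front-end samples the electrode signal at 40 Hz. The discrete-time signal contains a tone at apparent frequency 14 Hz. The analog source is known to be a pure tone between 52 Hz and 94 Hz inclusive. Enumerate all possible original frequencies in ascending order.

54 Hz, 66 Hz, 94 Hz

Frequencies that alias to 14 Hz are k·fs ± 14 Hz for integer k ≥ 0.
k=0: 14 Hz.
k=1: 26 Hz, 54 Hz.
k=2: 66 Hz, 94 Hz.
k=3: 106 Hz, 134 Hz.
Within [52 Hz, 94 Hz]: 54 Hz, 66 Hz, 94 Hz.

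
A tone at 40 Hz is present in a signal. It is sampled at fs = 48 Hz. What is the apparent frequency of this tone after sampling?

40 Hz > fs/2 = 24 Hz, folds to fs − 40 Hz = 8 Hz.

8 Hz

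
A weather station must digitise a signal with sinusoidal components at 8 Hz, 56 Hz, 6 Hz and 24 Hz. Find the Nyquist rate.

Highest-frequency component: 56 Hz.
Nyquist rate = 2 × 56 Hz = 112 Hz.

112 Hz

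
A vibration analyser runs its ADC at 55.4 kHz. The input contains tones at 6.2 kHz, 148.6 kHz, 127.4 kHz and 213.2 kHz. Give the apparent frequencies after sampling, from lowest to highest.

6.2 kHz, 8.4 kHz, 16.6 kHz, 17.6 kHz

fs/2 = 27.7 kHz.
6.2 kHz ≤ fs/2 = 27.7 kHz, passes unchanged.
148.6 kHz mod fs = 37.8 kHz.
37.8 kHz > fs/2 = 27.7 kHz, folds to fs − 37.8 kHz = 17.6 kHz.
127.4 kHz mod fs = 16.6 kHz.
16.6 kHz ≤ fs/2 = 27.7 kHz, appears at 16.6 kHz.
213.2 kHz mod fs = 47 kHz.
47 kHz > fs/2 = 27.7 kHz, folds to fs − 47 kHz = 8.4 kHz.
Distinct values: {6.2 kHz, 8.4 kHz, 16.6 kHz, 17.6 kHz}.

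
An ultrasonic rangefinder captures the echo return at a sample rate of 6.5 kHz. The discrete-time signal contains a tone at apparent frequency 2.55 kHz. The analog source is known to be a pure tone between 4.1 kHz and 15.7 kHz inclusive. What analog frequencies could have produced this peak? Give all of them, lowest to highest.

Frequencies that alias to 2.55 kHz are k·fs ± 2.55 kHz for integer k ≥ 0.
k=0: 2.55 kHz.
k=1: 3.95 kHz, 9.05 kHz.
k=2: 10.45 kHz, 15.55 kHz.
k=3: 16.95 kHz, 22.05 kHz.
Within [4.1 kHz, 15.7 kHz]: 9.05 kHz, 10.45 kHz, 15.55 kHz.

9.05 kHz, 10.45 kHz, 15.55 kHz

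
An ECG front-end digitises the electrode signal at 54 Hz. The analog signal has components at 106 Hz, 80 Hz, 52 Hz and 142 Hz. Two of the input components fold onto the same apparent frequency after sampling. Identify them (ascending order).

52 Hz, 106 Hz

fs/2 = 27 Hz.
106 Hz mod fs = 52 Hz.
52 Hz > fs/2 = 27 Hz, folds to fs − 52 Hz = 2 Hz.
80 Hz mod fs = 26 Hz.
26 Hz ≤ fs/2 = 27 Hz, appears at 26 Hz.
52 Hz > fs/2 = 27 Hz, folds to fs − 52 Hz = 2 Hz.
142 Hz mod fs = 34 Hz.
34 Hz > fs/2 = 27 Hz, folds to fs − 34 Hz = 20 Hz.
52 Hz and 106 Hz both map to 2 Hz.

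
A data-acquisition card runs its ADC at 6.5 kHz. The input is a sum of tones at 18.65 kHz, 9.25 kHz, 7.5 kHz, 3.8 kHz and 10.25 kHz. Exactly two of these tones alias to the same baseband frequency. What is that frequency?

2.75 kHz

fs/2 = 3.25 kHz.
18.65 kHz mod fs = 5.65 kHz.
5.65 kHz > fs/2 = 3.25 kHz, folds to fs − 5.65 kHz = 0.85 kHz.
9.25 kHz mod fs = 2.75 kHz.
2.75 kHz ≤ fs/2 = 3.25 kHz, appears at 2.75 kHz.
7.5 kHz mod fs = 1 kHz.
1 kHz ≤ fs/2 = 3.25 kHz, appears at 1 kHz.
3.8 kHz > fs/2 = 3.25 kHz, folds to fs − 3.8 kHz = 2.7 kHz.
10.25 kHz mod fs = 3.75 kHz.
3.75 kHz > fs/2 = 3.25 kHz, folds to fs − 3.75 kHz = 2.75 kHz.
9.25 kHz and 10.25 kHz both map to 2.75 kHz.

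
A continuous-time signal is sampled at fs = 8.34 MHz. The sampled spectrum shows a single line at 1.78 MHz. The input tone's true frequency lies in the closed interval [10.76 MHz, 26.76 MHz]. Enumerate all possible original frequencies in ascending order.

Frequencies that alias to 1.78 MHz are k·fs ± 1.78 MHz for integer k ≥ 0.
k=0: 1.78 MHz.
k=1: 6.56 MHz, 10.12 MHz.
k=2: 14.9 MHz, 18.46 MHz.
k=3: 23.24 MHz, 26.8 MHz.
k=4: 31.58 MHz, 35.14 MHz.
Within [10.76 MHz, 26.76 MHz]: 14.9 MHz, 18.46 MHz, 23.24 MHz.

14.9 MHz, 18.46 MHz, 23.24 MHz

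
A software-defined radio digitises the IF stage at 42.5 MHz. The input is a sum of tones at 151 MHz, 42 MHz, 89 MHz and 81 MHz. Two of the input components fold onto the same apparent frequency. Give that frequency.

4 MHz

fs/2 = 21.25 MHz.
151 MHz mod fs = 23.5 MHz.
23.5 MHz > fs/2 = 21.25 MHz, folds to fs − 23.5 MHz = 19 MHz.
42 MHz > fs/2 = 21.25 MHz, folds to fs − 42 MHz = 0.5 MHz.
89 MHz mod fs = 4 MHz.
4 MHz ≤ fs/2 = 21.25 MHz, appears at 4 MHz.
81 MHz mod fs = 38.5 MHz.
38.5 MHz > fs/2 = 21.25 MHz, folds to fs − 38.5 MHz = 4 MHz.
81 MHz and 89 MHz both map to 4 MHz.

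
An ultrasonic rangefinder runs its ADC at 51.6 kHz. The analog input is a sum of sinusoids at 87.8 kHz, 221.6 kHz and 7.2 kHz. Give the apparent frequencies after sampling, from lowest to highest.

fs/2 = 25.8 kHz.
87.8 kHz mod fs = 36.2 kHz.
36.2 kHz > fs/2 = 25.8 kHz, folds to fs − 36.2 kHz = 15.4 kHz.
221.6 kHz mod fs = 15.2 kHz.
15.2 kHz ≤ fs/2 = 25.8 kHz, appears at 15.2 kHz.
7.2 kHz ≤ fs/2 = 25.8 kHz, passes unchanged.
Distinct values: {7.2 kHz, 15.2 kHz, 15.4 kHz}.

7.2 kHz, 15.2 kHz, 15.4 kHz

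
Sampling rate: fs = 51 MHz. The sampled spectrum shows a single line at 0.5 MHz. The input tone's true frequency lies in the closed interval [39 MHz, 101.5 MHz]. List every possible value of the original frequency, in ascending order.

50.5 MHz, 51.5 MHz, 101.5 MHz

Frequencies that alias to 0.5 MHz are k·fs ± 0.5 MHz for integer k ≥ 0.
k=0: 0.5 MHz.
k=1: 50.5 MHz, 51.5 MHz.
k=2: 101.5 MHz, 102.5 MHz.
k=3: 152.5 MHz, 153.5 MHz.
Within [39 MHz, 101.5 MHz]: 50.5 MHz, 51.5 MHz, 101.5 MHz.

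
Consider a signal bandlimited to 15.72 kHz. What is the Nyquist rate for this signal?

Nyquist rate = 2 × 15.72 kHz = 31.44 kHz.

31.44 kHz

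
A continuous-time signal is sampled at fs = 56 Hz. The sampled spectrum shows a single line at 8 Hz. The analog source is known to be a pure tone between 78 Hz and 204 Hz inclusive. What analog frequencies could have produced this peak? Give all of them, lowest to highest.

Frequencies that alias to 8 Hz are k·fs ± 8 Hz for integer k ≥ 0.
k=0: 8 Hz.
k=1: 48 Hz, 64 Hz.
k=2: 104 Hz, 120 Hz.
k=3: 160 Hz, 176 Hz.
k=4: 216 Hz, 232 Hz.
Within [78 Hz, 204 Hz]: 104 Hz, 120 Hz, 160 Hz, 176 Hz.

104 Hz, 120 Hz, 160 Hz, 176 Hz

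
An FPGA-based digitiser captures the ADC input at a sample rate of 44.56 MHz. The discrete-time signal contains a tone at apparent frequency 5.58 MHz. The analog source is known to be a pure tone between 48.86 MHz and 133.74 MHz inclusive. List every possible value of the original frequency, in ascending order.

50.14 MHz, 83.54 MHz, 94.7 MHz, 128.1 MHz

Frequencies that alias to 5.58 MHz are k·fs ± 5.58 MHz for integer k ≥ 0.
k=0: 5.58 MHz.
k=1: 38.98 MHz, 50.14 MHz.
k=2: 83.54 MHz, 94.7 MHz.
k=3: 128.1 MHz, 139.26 MHz.
k=4: 172.66 MHz, 183.82 MHz.
Within [48.86 MHz, 133.74 MHz]: 50.14 MHz, 83.54 MHz, 94.7 MHz, 128.1 MHz.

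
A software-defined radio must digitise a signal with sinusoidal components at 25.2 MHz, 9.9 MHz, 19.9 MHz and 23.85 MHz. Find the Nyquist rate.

Highest-frequency component: 25.2 MHz.
Nyquist rate = 2 × 25.2 MHz = 50.4 MHz.

50.4 MHz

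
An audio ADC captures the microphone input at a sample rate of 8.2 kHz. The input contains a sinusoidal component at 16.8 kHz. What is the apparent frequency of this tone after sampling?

0.4 kHz

16.8 kHz mod fs = 0.4 kHz.
0.4 kHz ≤ fs/2 = 4.1 kHz, appears at 0.4 kHz.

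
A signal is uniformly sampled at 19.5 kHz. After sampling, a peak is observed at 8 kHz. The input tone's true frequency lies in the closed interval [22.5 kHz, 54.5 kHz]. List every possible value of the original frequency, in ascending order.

27.5 kHz, 31 kHz, 47 kHz, 50.5 kHz

Frequencies that alias to 8 kHz are k·fs ± 8 kHz for integer k ≥ 0.
k=0: 8 kHz.
k=1: 11.5 kHz, 27.5 kHz.
k=2: 31 kHz, 47 kHz.
k=3: 50.5 kHz, 66.5 kHz.
k=4: 70 kHz, 86 kHz.
Within [22.5 kHz, 54.5 kHz]: 27.5 kHz, 31 kHz, 47 kHz, 50.5 kHz.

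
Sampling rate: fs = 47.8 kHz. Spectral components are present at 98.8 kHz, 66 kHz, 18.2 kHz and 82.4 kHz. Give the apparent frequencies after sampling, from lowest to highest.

fs/2 = 23.9 kHz.
98.8 kHz mod fs = 3.2 kHz.
3.2 kHz ≤ fs/2 = 23.9 kHz, appears at 3.2 kHz.
66 kHz mod fs = 18.2 kHz.
18.2 kHz ≤ fs/2 = 23.9 kHz, appears at 18.2 kHz.
18.2 kHz ≤ fs/2 = 23.9 kHz, passes unchanged.
82.4 kHz mod fs = 34.6 kHz.
34.6 kHz > fs/2 = 23.9 kHz, folds to fs − 34.6 kHz = 13.2 kHz.
Distinct values: {3.2 kHz, 13.2 kHz, 18.2 kHz}.

3.2 kHz, 13.2 kHz, 18.2 kHz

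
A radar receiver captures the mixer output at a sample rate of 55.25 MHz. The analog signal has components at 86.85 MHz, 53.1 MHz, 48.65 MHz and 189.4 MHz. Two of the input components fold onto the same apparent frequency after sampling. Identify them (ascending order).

fs/2 = 27.625 MHz.
86.85 MHz mod fs = 31.6 MHz.
31.6 MHz > fs/2 = 27.625 MHz, folds to fs − 31.6 MHz = 23.65 MHz.
53.1 MHz > fs/2 = 27.625 MHz, folds to fs − 53.1 MHz = 2.15 MHz.
48.65 MHz > fs/2 = 27.625 MHz, folds to fs − 48.65 MHz = 6.6 MHz.
189.4 MHz mod fs = 23.65 MHz.
23.65 MHz ≤ fs/2 = 27.625 MHz, appears at 23.65 MHz.
86.85 MHz and 189.4 MHz both map to 23.65 MHz.

86.85 MHz, 189.4 MHz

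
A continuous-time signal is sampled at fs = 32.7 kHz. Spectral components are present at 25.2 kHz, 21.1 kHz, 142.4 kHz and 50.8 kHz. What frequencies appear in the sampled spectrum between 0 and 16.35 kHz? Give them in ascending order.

fs/2 = 16.35 kHz.
25.2 kHz > fs/2 = 16.35 kHz, folds to fs − 25.2 kHz = 7.5 kHz.
21.1 kHz > fs/2 = 16.35 kHz, folds to fs − 21.1 kHz = 11.6 kHz.
142.4 kHz mod fs = 11.6 kHz.
11.6 kHz ≤ fs/2 = 16.35 kHz, appears at 11.6 kHz.
50.8 kHz mod fs = 18.1 kHz.
18.1 kHz > fs/2 = 16.35 kHz, folds to fs − 18.1 kHz = 14.6 kHz.
Distinct values: {7.5 kHz, 11.6 kHz, 14.6 kHz}.

7.5 kHz, 11.6 kHz, 14.6 kHz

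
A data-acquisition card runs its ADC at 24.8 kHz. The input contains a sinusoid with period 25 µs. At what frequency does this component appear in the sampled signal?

9.6 kHz

T = 25 µs → f = 1/T = 40 kHz.
40 kHz mod fs = 15.2 kHz.
15.2 kHz > fs/2 = 12.4 kHz, folds to fs − 15.2 kHz = 9.6 kHz.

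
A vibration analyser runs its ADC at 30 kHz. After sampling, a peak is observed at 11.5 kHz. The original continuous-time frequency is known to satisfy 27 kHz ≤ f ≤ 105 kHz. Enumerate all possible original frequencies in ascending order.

Frequencies that alias to 11.5 kHz are k·fs ± 11.5 kHz for integer k ≥ 0.
k=0: 11.5 kHz.
k=1: 18.5 kHz, 41.5 kHz.
k=2: 48.5 kHz, 71.5 kHz.
k=3: 78.5 kHz, 101.5 kHz.
k=4: 108.5 kHz, 131.5 kHz.
Within [27 kHz, 105 kHz]: 41.5 kHz, 48.5 kHz, 71.5 kHz, 78.5 kHz, 101.5 kHz.

41.5 kHz, 48.5 kHz, 71.5 kHz, 78.5 kHz, 101.5 kHz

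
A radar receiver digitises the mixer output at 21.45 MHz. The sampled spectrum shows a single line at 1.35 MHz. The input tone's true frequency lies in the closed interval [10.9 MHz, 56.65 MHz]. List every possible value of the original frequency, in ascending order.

20.1 MHz, 22.8 MHz, 41.55 MHz, 44.25 MHz

Frequencies that alias to 1.35 MHz are k·fs ± 1.35 MHz for integer k ≥ 0.
k=0: 1.35 MHz.
k=1: 20.1 MHz, 22.8 MHz.
k=2: 41.55 MHz, 44.25 MHz.
k=3: 63 MHz, 65.7 MHz.
Within [10.9 MHz, 56.65 MHz]: 20.1 MHz, 22.8 MHz, 41.55 MHz, 44.25 MHz.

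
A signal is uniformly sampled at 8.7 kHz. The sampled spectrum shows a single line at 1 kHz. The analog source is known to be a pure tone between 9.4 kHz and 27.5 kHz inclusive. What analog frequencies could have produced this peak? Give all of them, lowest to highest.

Frequencies that alias to 1 kHz are k·fs ± 1 kHz for integer k ≥ 0.
k=0: 1 kHz.
k=1: 7.7 kHz, 9.7 kHz.
k=2: 16.4 kHz, 18.4 kHz.
k=3: 25.1 kHz, 27.1 kHz.
k=4: 33.8 kHz, 35.8 kHz.
Within [9.4 kHz, 27.5 kHz]: 9.7 kHz, 16.4 kHz, 18.4 kHz, 25.1 kHz, 27.1 kHz.

9.7 kHz, 16.4 kHz, 18.4 kHz, 25.1 kHz, 27.1 kHz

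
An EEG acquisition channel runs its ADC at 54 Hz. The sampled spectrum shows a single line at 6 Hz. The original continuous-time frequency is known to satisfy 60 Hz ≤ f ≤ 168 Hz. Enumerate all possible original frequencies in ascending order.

Frequencies that alias to 6 Hz are k·fs ± 6 Hz for integer k ≥ 0.
k=0: 6 Hz.
k=1: 48 Hz, 60 Hz.
k=2: 102 Hz, 114 Hz.
k=3: 156 Hz, 168 Hz.
k=4: 210 Hz, 222 Hz.
Within [60 Hz, 168 Hz]: 60 Hz, 102 Hz, 114 Hz, 156 Hz, 168 Hz.

60 Hz, 102 Hz, 114 Hz, 156 Hz, 168 Hz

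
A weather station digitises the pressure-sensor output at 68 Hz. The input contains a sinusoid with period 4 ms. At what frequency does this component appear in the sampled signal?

22 Hz

T = 4 ms → f = 1/T = 250 Hz.
250 Hz mod fs = 46 Hz.
46 Hz > fs/2 = 34 Hz, folds to fs − 46 Hz = 22 Hz.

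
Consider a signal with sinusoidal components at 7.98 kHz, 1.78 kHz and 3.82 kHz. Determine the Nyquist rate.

Highest-frequency component: 7.98 kHz.
Nyquist rate = 2 × 7.98 kHz = 15.96 kHz.

15.96 kHz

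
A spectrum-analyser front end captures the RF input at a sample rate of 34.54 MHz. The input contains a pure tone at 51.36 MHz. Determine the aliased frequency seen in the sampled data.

16.82 MHz

51.36 MHz mod fs = 16.82 MHz.
16.82 MHz ≤ fs/2 = 17.27 MHz, appears at 16.82 MHz.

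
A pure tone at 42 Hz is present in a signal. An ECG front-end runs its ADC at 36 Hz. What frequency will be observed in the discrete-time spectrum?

6 Hz

42 Hz mod fs = 6 Hz.
6 Hz ≤ fs/2 = 18 Hz, appears at 6 Hz.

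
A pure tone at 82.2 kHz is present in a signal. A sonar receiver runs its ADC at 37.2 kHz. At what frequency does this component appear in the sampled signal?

7.8 kHz

82.2 kHz mod fs = 7.8 kHz.
7.8 kHz ≤ fs/2 = 18.6 kHz, appears at 7.8 kHz.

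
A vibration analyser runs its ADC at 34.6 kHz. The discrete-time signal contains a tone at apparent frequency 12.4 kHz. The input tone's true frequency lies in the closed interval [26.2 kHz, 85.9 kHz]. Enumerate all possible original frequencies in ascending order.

Frequencies that alias to 12.4 kHz are k·fs ± 12.4 kHz for integer k ≥ 0.
k=0: 12.4 kHz.
k=1: 22.2 kHz, 47 kHz.
k=2: 56.8 kHz, 81.6 kHz.
k=3: 91.4 kHz, 116.2 kHz.
Within [26.2 kHz, 85.9 kHz]: 47 kHz, 56.8 kHz, 81.6 kHz.

47 kHz, 56.8 kHz, 81.6 kHz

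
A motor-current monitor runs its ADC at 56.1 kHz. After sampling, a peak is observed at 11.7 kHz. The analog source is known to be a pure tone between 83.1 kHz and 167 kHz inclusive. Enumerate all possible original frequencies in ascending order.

Frequencies that alias to 11.7 kHz are k·fs ± 11.7 kHz for integer k ≥ 0.
k=0: 11.7 kHz.
k=1: 44.4 kHz, 67.8 kHz.
k=2: 100.5 kHz, 123.9 kHz.
k=3: 156.6 kHz, 180 kHz.
k=4: 212.7 kHz, 236.1 kHz.
Within [83.1 kHz, 167 kHz]: 100.5 kHz, 123.9 kHz, 156.6 kHz.

100.5 kHz, 123.9 kHz, 156.6 kHz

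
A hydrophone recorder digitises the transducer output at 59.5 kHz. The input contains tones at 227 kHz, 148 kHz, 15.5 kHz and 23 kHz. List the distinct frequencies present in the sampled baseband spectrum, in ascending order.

fs/2 = 29.75 kHz.
227 kHz mod fs = 48.5 kHz.
48.5 kHz > fs/2 = 29.75 kHz, folds to fs − 48.5 kHz = 11 kHz.
148 kHz mod fs = 29 kHz.
29 kHz ≤ fs/2 = 29.75 kHz, appears at 29 kHz.
15.5 kHz ≤ fs/2 = 29.75 kHz, passes unchanged.
23 kHz ≤ fs/2 = 29.75 kHz, passes unchanged.
Distinct values: {11 kHz, 15.5 kHz, 23 kHz, 29 kHz}.

11 kHz, 15.5 kHz, 23 kHz, 29 kHz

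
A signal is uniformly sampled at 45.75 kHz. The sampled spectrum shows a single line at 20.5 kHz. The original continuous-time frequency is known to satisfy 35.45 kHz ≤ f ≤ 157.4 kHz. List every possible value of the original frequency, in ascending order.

Frequencies that alias to 20.5 kHz are k·fs ± 20.5 kHz for integer k ≥ 0.
k=0: 20.5 kHz.
k=1: 25.25 kHz, 66.25 kHz.
k=2: 71 kHz, 112 kHz.
k=3: 116.75 kHz, 157.75 kHz.
k=4: 162.5 kHz, 203.5 kHz.
Within [35.45 kHz, 157.4 kHz]: 66.25 kHz, 71 kHz, 112 kHz, 116.75 kHz.

66.25 kHz, 71 kHz, 112 kHz, 116.75 kHz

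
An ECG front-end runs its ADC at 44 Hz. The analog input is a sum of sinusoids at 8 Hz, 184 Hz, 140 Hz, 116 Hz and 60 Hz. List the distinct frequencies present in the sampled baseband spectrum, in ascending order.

fs/2 = 22 Hz.
8 Hz ≤ fs/2 = 22 Hz, passes unchanged.
184 Hz mod fs = 8 Hz.
8 Hz ≤ fs/2 = 22 Hz, appears at 8 Hz.
140 Hz mod fs = 8 Hz.
8 Hz ≤ fs/2 = 22 Hz, appears at 8 Hz.
116 Hz mod fs = 28 Hz.
28 Hz > fs/2 = 22 Hz, folds to fs − 28 Hz = 16 Hz.
60 Hz mod fs = 16 Hz.
16 Hz ≤ fs/2 = 22 Hz, appears at 16 Hz.
Distinct values: {8 Hz, 16 Hz}.

8 Hz, 16 Hz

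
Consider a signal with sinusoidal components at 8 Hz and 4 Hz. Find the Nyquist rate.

Highest-frequency component: 8 Hz.
Nyquist rate = 2 × 8 Hz = 16 Hz.

16 Hz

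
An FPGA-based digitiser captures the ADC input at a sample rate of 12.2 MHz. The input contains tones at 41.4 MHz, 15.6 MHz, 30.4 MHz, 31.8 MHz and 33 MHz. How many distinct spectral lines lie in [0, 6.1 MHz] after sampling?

4

fs/2 = 6.1 MHz.
41.4 MHz mod fs = 4.8 MHz.
4.8 MHz ≤ fs/2 = 6.1 MHz, appears at 4.8 MHz.
15.6 MHz mod fs = 3.4 MHz.
3.4 MHz ≤ fs/2 = 6.1 MHz, appears at 3.4 MHz.
30.4 MHz mod fs = 6 MHz.
6 MHz ≤ fs/2 = 6.1 MHz, appears at 6 MHz.
31.8 MHz mod fs = 7.4 MHz.
7.4 MHz > fs/2 = 6.1 MHz, folds to fs − 7.4 MHz = 4.8 MHz.
33 MHz mod fs = 8.6 MHz.
8.6 MHz > fs/2 = 6.1 MHz, folds to fs − 8.6 MHz = 3.6 MHz.
Distinct values: {3.4 MHz, 3.6 MHz, 4.8 MHz, 6 MHz} → 4.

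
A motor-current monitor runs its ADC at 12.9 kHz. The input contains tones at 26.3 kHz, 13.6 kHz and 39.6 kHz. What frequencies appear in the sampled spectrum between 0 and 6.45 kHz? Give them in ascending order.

fs/2 = 6.45 kHz.
26.3 kHz mod fs = 0.5 kHz.
0.5 kHz ≤ fs/2 = 6.45 kHz, appears at 0.5 kHz.
13.6 kHz mod fs = 0.7 kHz.
0.7 kHz ≤ fs/2 = 6.45 kHz, appears at 0.7 kHz.
39.6 kHz mod fs = 0.9 kHz.
0.9 kHz ≤ fs/2 = 6.45 kHz, appears at 0.9 kHz.
Distinct values: {0.5 kHz, 0.7 kHz, 0.9 kHz}.

0.5 kHz, 0.7 kHz, 0.9 kHz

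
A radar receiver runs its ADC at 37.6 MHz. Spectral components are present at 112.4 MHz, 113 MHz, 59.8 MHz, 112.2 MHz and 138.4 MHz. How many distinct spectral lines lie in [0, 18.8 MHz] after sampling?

fs/2 = 18.8 MHz.
112.4 MHz mod fs = 37.2 MHz.
37.2 MHz > fs/2 = 18.8 MHz, folds to fs − 37.2 MHz = 0.4 MHz.
113 MHz mod fs = 0.2 MHz.
0.2 MHz ≤ fs/2 = 18.8 MHz, appears at 0.2 MHz.
59.8 MHz mod fs = 22.2 MHz.
22.2 MHz > fs/2 = 18.8 MHz, folds to fs − 22.2 MHz = 15.4 MHz.
112.2 MHz mod fs = 37 MHz.
37 MHz > fs/2 = 18.8 MHz, folds to fs − 37 MHz = 0.6 MHz.
138.4 MHz mod fs = 25.6 MHz.
25.6 MHz > fs/2 = 18.8 MHz, folds to fs − 25.6 MHz = 12 MHz.
Distinct values: {0.2 MHz, 0.4 MHz, 0.6 MHz, 12 MHz, 15.4 MHz} → 5.

5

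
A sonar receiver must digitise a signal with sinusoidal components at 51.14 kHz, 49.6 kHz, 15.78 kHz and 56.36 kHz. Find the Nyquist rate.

112.72 kHz

Highest-frequency component: 56.36 kHz.
Nyquist rate = 2 × 56.36 kHz = 112.72 kHz.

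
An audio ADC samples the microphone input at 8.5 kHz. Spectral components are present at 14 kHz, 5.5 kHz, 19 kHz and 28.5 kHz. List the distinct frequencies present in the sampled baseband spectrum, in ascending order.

fs/2 = 4.25 kHz.
14 kHz mod fs = 5.5 kHz.
5.5 kHz > fs/2 = 4.25 kHz, folds to fs − 5.5 kHz = 3 kHz.
5.5 kHz > fs/2 = 4.25 kHz, folds to fs − 5.5 kHz = 3 kHz.
19 kHz mod fs = 2 kHz.
2 kHz ≤ fs/2 = 4.25 kHz, appears at 2 kHz.
28.5 kHz mod fs = 3 kHz.
3 kHz ≤ fs/2 = 4.25 kHz, appears at 3 kHz.
Distinct values: {2 kHz, 3 kHz}.

2 kHz, 3 kHz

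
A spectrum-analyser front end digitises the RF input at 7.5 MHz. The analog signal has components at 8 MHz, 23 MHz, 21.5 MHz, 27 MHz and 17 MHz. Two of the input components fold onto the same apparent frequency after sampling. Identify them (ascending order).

fs/2 = 3.75 MHz.
8 MHz mod fs = 0.5 MHz.
0.5 MHz ≤ fs/2 = 3.75 MHz, appears at 0.5 MHz.
23 MHz mod fs = 0.5 MHz.
0.5 MHz ≤ fs/2 = 3.75 MHz, appears at 0.5 MHz.
21.5 MHz mod fs = 6.5 MHz.
6.5 MHz > fs/2 = 3.75 MHz, folds to fs − 6.5 MHz = 1 MHz.
27 MHz mod fs = 4.5 MHz.
4.5 MHz > fs/2 = 3.75 MHz, folds to fs − 4.5 MHz = 3 MHz.
17 MHz mod fs = 2 MHz.
2 MHz ≤ fs/2 = 3.75 MHz, appears at 2 MHz.
8 MHz and 23 MHz both map to 0.5 MHz.

8 MHz, 23 MHz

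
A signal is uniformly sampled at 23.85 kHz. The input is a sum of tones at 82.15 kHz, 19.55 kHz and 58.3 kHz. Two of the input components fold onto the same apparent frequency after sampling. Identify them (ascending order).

fs/2 = 11.925 kHz.
82.15 kHz mod fs = 10.6 kHz.
10.6 kHz ≤ fs/2 = 11.925 kHz, appears at 10.6 kHz.
19.55 kHz > fs/2 = 11.925 kHz, folds to fs − 19.55 kHz = 4.3 kHz.
58.3 kHz mod fs = 10.6 kHz.
10.6 kHz ≤ fs/2 = 11.925 kHz, appears at 10.6 kHz.
58.3 kHz and 82.15 kHz both map to 10.6 kHz.

58.3 kHz, 82.15 kHz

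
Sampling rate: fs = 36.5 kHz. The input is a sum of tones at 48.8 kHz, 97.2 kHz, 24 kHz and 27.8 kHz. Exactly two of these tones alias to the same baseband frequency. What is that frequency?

fs/2 = 18.25 kHz.
48.8 kHz mod fs = 12.3 kHz.
12.3 kHz ≤ fs/2 = 18.25 kHz, appears at 12.3 kHz.
97.2 kHz mod fs = 24.2 kHz.
24.2 kHz > fs/2 = 18.25 kHz, folds to fs − 24.2 kHz = 12.3 kHz.
24 kHz > fs/2 = 18.25 kHz, folds to fs − 24 kHz = 12.5 kHz.
27.8 kHz > fs/2 = 18.25 kHz, folds to fs − 27.8 kHz = 8.7 kHz.
48.8 kHz and 97.2 kHz both map to 12.3 kHz.

12.3 kHz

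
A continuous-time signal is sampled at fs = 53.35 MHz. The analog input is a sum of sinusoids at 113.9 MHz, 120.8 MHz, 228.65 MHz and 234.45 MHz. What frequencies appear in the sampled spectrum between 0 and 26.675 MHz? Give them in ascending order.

7.2 MHz, 14.1 MHz, 15.25 MHz, 21.05 MHz

fs/2 = 26.675 MHz.
113.9 MHz mod fs = 7.2 MHz.
7.2 MHz ≤ fs/2 = 26.675 MHz, appears at 7.2 MHz.
120.8 MHz mod fs = 14.1 MHz.
14.1 MHz ≤ fs/2 = 26.675 MHz, appears at 14.1 MHz.
228.65 MHz mod fs = 15.25 MHz.
15.25 MHz ≤ fs/2 = 26.675 MHz, appears at 15.25 MHz.
234.45 MHz mod fs = 21.05 MHz.
21.05 MHz ≤ fs/2 = 26.675 MHz, appears at 21.05 MHz.
Distinct values: {7.2 MHz, 14.1 MHz, 15.25 MHz, 21.05 MHz}.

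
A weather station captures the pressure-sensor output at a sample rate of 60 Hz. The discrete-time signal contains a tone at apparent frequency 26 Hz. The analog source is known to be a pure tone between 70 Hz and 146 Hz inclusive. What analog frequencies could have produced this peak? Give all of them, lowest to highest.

Frequencies that alias to 26 Hz are k·fs ± 26 Hz for integer k ≥ 0.
k=0: 26 Hz.
k=1: 34 Hz, 86 Hz.
k=2: 94 Hz, 146 Hz.
k=3: 154 Hz, 206 Hz.
Within [70 Hz, 146 Hz]: 86 Hz, 94 Hz, 146 Hz.

86 Hz, 94 Hz, 146 Hz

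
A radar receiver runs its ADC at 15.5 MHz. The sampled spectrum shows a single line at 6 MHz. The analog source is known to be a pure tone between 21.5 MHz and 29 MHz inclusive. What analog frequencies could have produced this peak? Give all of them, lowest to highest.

Frequencies that alias to 6 MHz are k·fs ± 6 MHz for integer k ≥ 0.
k=0: 6 MHz.
k=1: 9.5 MHz, 21.5 MHz.
k=2: 25 MHz, 37 MHz.
k=3: 40.5 MHz, 52.5 MHz.
Within [21.5 MHz, 29 MHz]: 21.5 MHz, 25 MHz.

21.5 MHz, 25 MHz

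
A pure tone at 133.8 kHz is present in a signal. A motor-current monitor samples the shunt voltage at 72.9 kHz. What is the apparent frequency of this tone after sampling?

12 kHz

133.8 kHz mod fs = 60.9 kHz.
60.9 kHz > fs/2 = 36.45 kHz, folds to fs − 60.9 kHz = 12 kHz.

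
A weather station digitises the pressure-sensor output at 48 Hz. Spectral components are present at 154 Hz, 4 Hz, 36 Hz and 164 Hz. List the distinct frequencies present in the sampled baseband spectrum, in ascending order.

4 Hz, 10 Hz, 12 Hz, 20 Hz

fs/2 = 24 Hz.
154 Hz mod fs = 10 Hz.
10 Hz ≤ fs/2 = 24 Hz, appears at 10 Hz.
4 Hz ≤ fs/2 = 24 Hz, passes unchanged.
36 Hz > fs/2 = 24 Hz, folds to fs − 36 Hz = 12 Hz.
164 Hz mod fs = 20 Hz.
20 Hz ≤ fs/2 = 24 Hz, appears at 20 Hz.
Distinct values: {4 Hz, 10 Hz, 12 Hz, 20 Hz}.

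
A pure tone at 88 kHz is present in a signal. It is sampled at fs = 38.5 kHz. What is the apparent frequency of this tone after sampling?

88 kHz mod fs = 11 kHz.
11 kHz ≤ fs/2 = 19.25 kHz, appears at 11 kHz.

11 kHz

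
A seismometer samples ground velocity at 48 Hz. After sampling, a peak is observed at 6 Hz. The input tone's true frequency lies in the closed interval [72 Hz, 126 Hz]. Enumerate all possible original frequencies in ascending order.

90 Hz, 102 Hz

Frequencies that alias to 6 Hz are k·fs ± 6 Hz for integer k ≥ 0.
k=0: 6 Hz.
k=1: 42 Hz, 54 Hz.
k=2: 90 Hz, 102 Hz.
k=3: 138 Hz, 150 Hz.
Within [72 Hz, 126 Hz]: 90 Hz, 102 Hz.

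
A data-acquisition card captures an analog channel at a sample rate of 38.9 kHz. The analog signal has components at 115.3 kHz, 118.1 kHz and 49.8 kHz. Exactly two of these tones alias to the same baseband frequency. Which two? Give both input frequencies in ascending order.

115.3 kHz, 118.1 kHz

fs/2 = 19.45 kHz.
115.3 kHz mod fs = 37.5 kHz.
37.5 kHz > fs/2 = 19.45 kHz, folds to fs − 37.5 kHz = 1.4 kHz.
118.1 kHz mod fs = 1.4 kHz.
1.4 kHz ≤ fs/2 = 19.45 kHz, appears at 1.4 kHz.
49.8 kHz mod fs = 10.9 kHz.
10.9 kHz ≤ fs/2 = 19.45 kHz, appears at 10.9 kHz.
115.3 kHz and 118.1 kHz both map to 1.4 kHz.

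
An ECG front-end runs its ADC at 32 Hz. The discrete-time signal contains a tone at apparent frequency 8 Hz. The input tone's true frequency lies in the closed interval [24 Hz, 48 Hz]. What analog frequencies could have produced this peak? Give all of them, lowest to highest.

24 Hz, 40 Hz

Frequencies that alias to 8 Hz are k·fs ± 8 Hz for integer k ≥ 0.
k=0: 8 Hz.
k=1: 24 Hz, 40 Hz.
k=2: 56 Hz, 72 Hz.
Within [24 Hz, 48 Hz]: 24 Hz, 40 Hz.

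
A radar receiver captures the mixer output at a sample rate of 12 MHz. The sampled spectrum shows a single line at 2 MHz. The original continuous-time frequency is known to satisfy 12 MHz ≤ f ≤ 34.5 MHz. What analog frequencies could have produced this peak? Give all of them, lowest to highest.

14 MHz, 22 MHz, 26 MHz, 34 MHz

Frequencies that alias to 2 MHz are k·fs ± 2 MHz for integer k ≥ 0.
k=0: 2 MHz.
k=1: 10 MHz, 14 MHz.
k=2: 22 MHz, 26 MHz.
k=3: 34 MHz, 38 MHz.
k=4: 46 MHz, 50 MHz.
Within [12 MHz, 34.5 MHz]: 14 MHz, 22 MHz, 26 MHz, 34 MHz.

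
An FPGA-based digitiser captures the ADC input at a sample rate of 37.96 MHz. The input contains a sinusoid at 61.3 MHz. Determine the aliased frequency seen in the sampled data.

61.3 MHz mod fs = 23.34 MHz.
23.34 MHz > fs/2 = 18.98 MHz, folds to fs − 23.34 MHz = 14.62 MHz.

14.62 MHz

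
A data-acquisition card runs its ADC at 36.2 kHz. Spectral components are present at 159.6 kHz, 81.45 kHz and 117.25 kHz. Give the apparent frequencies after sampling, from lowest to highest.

fs/2 = 18.1 kHz.
159.6 kHz mod fs = 14.8 kHz.
14.8 kHz ≤ fs/2 = 18.1 kHz, appears at 14.8 kHz.
81.45 kHz mod fs = 9.05 kHz.
9.05 kHz ≤ fs/2 = 18.1 kHz, appears at 9.05 kHz.
117.25 kHz mod fs = 8.65 kHz.
8.65 kHz ≤ fs/2 = 18.1 kHz, appears at 8.65 kHz.
Distinct values: {8.65 kHz, 9.05 kHz, 14.8 kHz}.

8.65 kHz, 9.05 kHz, 14.8 kHz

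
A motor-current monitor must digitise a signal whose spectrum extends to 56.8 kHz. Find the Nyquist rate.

Nyquist rate = 2 × 56.8 kHz = 113.6 kHz.

113.6 kHz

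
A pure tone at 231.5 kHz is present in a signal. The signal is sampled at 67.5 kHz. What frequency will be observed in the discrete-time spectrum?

29 kHz

231.5 kHz mod fs = 29 kHz.
29 kHz ≤ fs/2 = 33.75 kHz, appears at 29 kHz.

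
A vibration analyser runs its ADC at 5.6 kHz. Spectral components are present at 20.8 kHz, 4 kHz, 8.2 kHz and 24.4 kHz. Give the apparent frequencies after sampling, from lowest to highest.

fs/2 = 2.8 kHz.
20.8 kHz mod fs = 4 kHz.
4 kHz > fs/2 = 2.8 kHz, folds to fs − 4 kHz = 1.6 kHz.
4 kHz > fs/2 = 2.8 kHz, folds to fs − 4 kHz = 1.6 kHz.
8.2 kHz mod fs = 2.6 kHz.
2.6 kHz ≤ fs/2 = 2.8 kHz, appears at 2.6 kHz.
24.4 kHz mod fs = 2 kHz.
2 kHz ≤ fs/2 = 2.8 kHz, appears at 2 kHz.
Distinct values: {1.6 kHz, 2 kHz, 2.6 kHz}.

1.6 kHz, 2 kHz, 2.6 kHz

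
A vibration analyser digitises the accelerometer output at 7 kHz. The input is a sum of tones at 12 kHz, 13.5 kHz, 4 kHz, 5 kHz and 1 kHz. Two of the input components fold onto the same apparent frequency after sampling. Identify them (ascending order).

fs/2 = 3.5 kHz.
12 kHz mod fs = 5 kHz.
5 kHz > fs/2 = 3.5 kHz, folds to fs − 5 kHz = 2 kHz.
13.5 kHz mod fs = 6.5 kHz.
6.5 kHz > fs/2 = 3.5 kHz, folds to fs − 6.5 kHz = 0.5 kHz.
4 kHz > fs/2 = 3.5 kHz, folds to fs − 4 kHz = 3 kHz.
5 kHz > fs/2 = 3.5 kHz, folds to fs − 5 kHz = 2 kHz.
1 kHz ≤ fs/2 = 3.5 kHz, passes unchanged.
5 kHz and 12 kHz both map to 2 kHz.

5 kHz, 12 kHz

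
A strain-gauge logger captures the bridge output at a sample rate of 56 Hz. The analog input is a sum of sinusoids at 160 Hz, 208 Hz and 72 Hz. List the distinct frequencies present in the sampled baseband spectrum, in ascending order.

8 Hz, 16 Hz

fs/2 = 28 Hz.
160 Hz mod fs = 48 Hz.
48 Hz > fs/2 = 28 Hz, folds to fs − 48 Hz = 8 Hz.
208 Hz mod fs = 40 Hz.
40 Hz > fs/2 = 28 Hz, folds to fs − 40 Hz = 16 Hz.
72 Hz mod fs = 16 Hz.
16 Hz ≤ fs/2 = 28 Hz, appears at 16 Hz.
Distinct values: {8 Hz, 16 Hz}.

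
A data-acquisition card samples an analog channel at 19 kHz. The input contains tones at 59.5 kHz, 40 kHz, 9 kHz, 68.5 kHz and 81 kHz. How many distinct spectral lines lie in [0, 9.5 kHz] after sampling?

5

fs/2 = 9.5 kHz.
59.5 kHz mod fs = 2.5 kHz.
2.5 kHz ≤ fs/2 = 9.5 kHz, appears at 2.5 kHz.
40 kHz mod fs = 2 kHz.
2 kHz ≤ fs/2 = 9.5 kHz, appears at 2 kHz.
9 kHz ≤ fs/2 = 9.5 kHz, passes unchanged.
68.5 kHz mod fs = 11.5 kHz.
11.5 kHz > fs/2 = 9.5 kHz, folds to fs − 11.5 kHz = 7.5 kHz.
81 kHz mod fs = 5 kHz.
5 kHz ≤ fs/2 = 9.5 kHz, appears at 5 kHz.
Distinct values: {2 kHz, 2.5 kHz, 5 kHz, 7.5 kHz, 9 kHz} → 5.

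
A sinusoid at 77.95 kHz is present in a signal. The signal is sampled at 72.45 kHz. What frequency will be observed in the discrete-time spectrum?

5.5 kHz

77.95 kHz mod fs = 5.5 kHz.
5.5 kHz ≤ fs/2 = 36.225 kHz, appears at 5.5 kHz.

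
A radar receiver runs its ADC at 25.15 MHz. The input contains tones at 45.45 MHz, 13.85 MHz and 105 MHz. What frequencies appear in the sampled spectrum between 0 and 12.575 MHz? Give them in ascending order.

4.4 MHz, 4.85 MHz, 11.3 MHz

fs/2 = 12.575 MHz.
45.45 MHz mod fs = 20.3 MHz.
20.3 MHz > fs/2 = 12.575 MHz, folds to fs − 20.3 MHz = 4.85 MHz.
13.85 MHz > fs/2 = 12.575 MHz, folds to fs − 13.85 MHz = 11.3 MHz.
105 MHz mod fs = 4.4 MHz.
4.4 MHz ≤ fs/2 = 12.575 MHz, appears at 4.4 MHz.
Distinct values: {4.4 MHz, 4.85 MHz, 11.3 MHz}.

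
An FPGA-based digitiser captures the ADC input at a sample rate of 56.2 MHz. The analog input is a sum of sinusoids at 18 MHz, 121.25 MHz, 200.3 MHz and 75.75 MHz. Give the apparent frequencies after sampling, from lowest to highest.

fs/2 = 28.1 MHz.
18 MHz ≤ fs/2 = 28.1 MHz, passes unchanged.
121.25 MHz mod fs = 8.85 MHz.
8.85 MHz ≤ fs/2 = 28.1 MHz, appears at 8.85 MHz.
200.3 MHz mod fs = 31.7 MHz.
31.7 MHz > fs/2 = 28.1 MHz, folds to fs − 31.7 MHz = 24.5 MHz.
75.75 MHz mod fs = 19.55 MHz.
19.55 MHz ≤ fs/2 = 28.1 MHz, appears at 19.55 MHz.
Distinct values: {8.85 MHz, 18 MHz, 19.55 MHz, 24.5 MHz}.

8.85 MHz, 18 MHz, 19.55 MHz, 24.5 MHz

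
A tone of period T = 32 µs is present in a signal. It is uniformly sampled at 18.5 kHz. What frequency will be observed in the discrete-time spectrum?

5.75 kHz

T = 32 µs → f = 1/T = 31.25 kHz.
31.25 kHz mod fs = 12.75 kHz.
12.75 kHz > fs/2 = 9.25 kHz, folds to fs − 12.75 kHz = 5.75 kHz.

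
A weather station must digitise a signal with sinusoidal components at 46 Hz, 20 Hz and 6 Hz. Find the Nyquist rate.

Highest-frequency component: 46 Hz.
Nyquist rate = 2 × 46 Hz = 92 Hz.

92 Hz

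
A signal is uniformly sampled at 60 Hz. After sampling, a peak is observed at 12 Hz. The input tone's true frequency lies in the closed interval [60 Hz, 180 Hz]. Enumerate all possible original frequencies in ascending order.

72 Hz, 108 Hz, 132 Hz, 168 Hz

Frequencies that alias to 12 Hz are k·fs ± 12 Hz for integer k ≥ 0.
k=0: 12 Hz.
k=1: 48 Hz, 72 Hz.
k=2: 108 Hz, 132 Hz.
k=3: 168 Hz, 192 Hz.
k=4: 228 Hz, 252 Hz.
Within [60 Hz, 180 Hz]: 72 Hz, 108 Hz, 132 Hz, 168 Hz.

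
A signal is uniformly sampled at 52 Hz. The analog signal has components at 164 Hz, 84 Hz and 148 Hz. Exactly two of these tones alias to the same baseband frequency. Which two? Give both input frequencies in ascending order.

fs/2 = 26 Hz.
164 Hz mod fs = 8 Hz.
8 Hz ≤ fs/2 = 26 Hz, appears at 8 Hz.
84 Hz mod fs = 32 Hz.
32 Hz > fs/2 = 26 Hz, folds to fs − 32 Hz = 20 Hz.
148 Hz mod fs = 44 Hz.
44 Hz > fs/2 = 26 Hz, folds to fs − 44 Hz = 8 Hz.
148 Hz and 164 Hz both map to 8 Hz.

148 Hz, 164 Hz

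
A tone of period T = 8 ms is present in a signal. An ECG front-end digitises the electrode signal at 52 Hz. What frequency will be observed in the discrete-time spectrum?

21 Hz

T = 8 ms → f = 1/T = 125 Hz.
125 Hz mod fs = 21 Hz.
21 Hz ≤ fs/2 = 26 Hz, appears at 21 Hz.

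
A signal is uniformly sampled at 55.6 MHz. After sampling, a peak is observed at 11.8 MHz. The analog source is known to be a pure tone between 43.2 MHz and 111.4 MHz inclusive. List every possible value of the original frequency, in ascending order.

Frequencies that alias to 11.8 MHz are k·fs ± 11.8 MHz for integer k ≥ 0.
k=0: 11.8 MHz.
k=1: 43.8 MHz, 67.4 MHz.
k=2: 99.4 MHz, 123 MHz.
k=3: 155 MHz, 178.6 MHz.
Within [43.2 MHz, 111.4 MHz]: 43.8 MHz, 67.4 MHz, 99.4 MHz.

43.8 MHz, 67.4 MHz, 99.4 MHz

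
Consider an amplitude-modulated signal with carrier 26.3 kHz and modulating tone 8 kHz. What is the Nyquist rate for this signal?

AM sidebands sit at fc ± fm = 18.3 kHz and 34.3 kHz.
Highest-frequency component: 34.3 kHz.
Nyquist rate = 2 × 34.3 kHz = 68.6 kHz.

68.6 kHz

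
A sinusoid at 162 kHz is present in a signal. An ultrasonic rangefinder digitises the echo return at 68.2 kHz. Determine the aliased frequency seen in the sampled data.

25.6 kHz

162 kHz mod fs = 25.6 kHz.
25.6 kHz ≤ fs/2 = 34.1 kHz, appears at 25.6 kHz.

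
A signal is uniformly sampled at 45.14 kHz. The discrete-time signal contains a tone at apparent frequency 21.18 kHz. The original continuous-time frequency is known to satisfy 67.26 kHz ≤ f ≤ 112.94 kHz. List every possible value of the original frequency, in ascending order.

Frequencies that alias to 21.18 kHz are k·fs ± 21.18 kHz for integer k ≥ 0.
k=0: 21.18 kHz.
k=1: 23.96 kHz, 66.32 kHz.
k=2: 69.1 kHz, 111.46 kHz.
k=3: 114.24 kHz, 156.6 kHz.
Within [67.26 kHz, 112.94 kHz]: 69.1 kHz, 111.46 kHz.

69.1 kHz, 111.46 kHz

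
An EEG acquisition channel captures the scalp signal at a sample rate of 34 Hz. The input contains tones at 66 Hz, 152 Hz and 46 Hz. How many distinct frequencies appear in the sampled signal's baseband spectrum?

3

fs/2 = 17 Hz.
66 Hz mod fs = 32 Hz.
32 Hz > fs/2 = 17 Hz, folds to fs − 32 Hz = 2 Hz.
152 Hz mod fs = 16 Hz.
16 Hz ≤ fs/2 = 17 Hz, appears at 16 Hz.
46 Hz mod fs = 12 Hz.
12 Hz ≤ fs/2 = 17 Hz, appears at 12 Hz.
Distinct values: {2 Hz, 12 Hz, 16 Hz} → 3.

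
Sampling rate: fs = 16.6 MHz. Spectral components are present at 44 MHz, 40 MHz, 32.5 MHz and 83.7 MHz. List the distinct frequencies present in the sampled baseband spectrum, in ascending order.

0.7 MHz, 5.8 MHz, 6.8 MHz

fs/2 = 8.3 MHz.
44 MHz mod fs = 10.8 MHz.
10.8 MHz > fs/2 = 8.3 MHz, folds to fs − 10.8 MHz = 5.8 MHz.
40 MHz mod fs = 6.8 MHz.
6.8 MHz ≤ fs/2 = 8.3 MHz, appears at 6.8 MHz.
32.5 MHz mod fs = 15.9 MHz.
15.9 MHz > fs/2 = 8.3 MHz, folds to fs − 15.9 MHz = 0.7 MHz.
83.7 MHz mod fs = 0.7 MHz.
0.7 MHz ≤ fs/2 = 8.3 MHz, appears at 0.7 MHz.
Distinct values: {0.7 MHz, 5.8 MHz, 6.8 MHz}.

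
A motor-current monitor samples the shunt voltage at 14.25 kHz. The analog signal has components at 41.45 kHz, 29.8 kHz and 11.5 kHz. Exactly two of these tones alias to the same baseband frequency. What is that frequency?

1.3 kHz

fs/2 = 7.125 kHz.
41.45 kHz mod fs = 12.95 kHz.
12.95 kHz > fs/2 = 7.125 kHz, folds to fs − 12.95 kHz = 1.3 kHz.
29.8 kHz mod fs = 1.3 kHz.
1.3 kHz ≤ fs/2 = 7.125 kHz, appears at 1.3 kHz.
11.5 kHz > fs/2 = 7.125 kHz, folds to fs − 11.5 kHz = 2.75 kHz.
29.8 kHz and 41.45 kHz both map to 1.3 kHz.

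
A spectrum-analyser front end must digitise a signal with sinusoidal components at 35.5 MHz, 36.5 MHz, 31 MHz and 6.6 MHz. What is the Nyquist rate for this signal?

Highest-frequency component: 36.5 MHz.
Nyquist rate = 2 × 36.5 MHz = 73 MHz.

73 MHz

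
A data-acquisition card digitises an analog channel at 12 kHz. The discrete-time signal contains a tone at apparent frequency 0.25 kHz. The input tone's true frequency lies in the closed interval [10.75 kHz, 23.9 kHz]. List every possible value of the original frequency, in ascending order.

11.75 kHz, 12.25 kHz, 23.75 kHz

Frequencies that alias to 0.25 kHz are k·fs ± 0.25 kHz for integer k ≥ 0.
k=0: 0.25 kHz.
k=1: 11.75 kHz, 12.25 kHz.
k=2: 23.75 kHz, 24.25 kHz.
k=3: 35.75 kHz, 36.25 kHz.
Within [10.75 kHz, 23.9 kHz]: 11.75 kHz, 12.25 kHz, 23.75 kHz.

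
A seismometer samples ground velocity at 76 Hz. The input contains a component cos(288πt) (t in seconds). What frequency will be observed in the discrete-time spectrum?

ω = 288π rad/s → f = ω/(2π) = 144 Hz.
144 Hz mod fs = 68 Hz.
68 Hz > fs/2 = 38 Hz, folds to fs − 68 Hz = 8 Hz.

8 Hz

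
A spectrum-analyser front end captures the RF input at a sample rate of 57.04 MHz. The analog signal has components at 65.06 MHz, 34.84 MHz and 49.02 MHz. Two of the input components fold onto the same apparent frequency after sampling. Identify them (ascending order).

fs/2 = 28.52 MHz.
65.06 MHz mod fs = 8.02 MHz.
8.02 MHz ≤ fs/2 = 28.52 MHz, appears at 8.02 MHz.
34.84 MHz > fs/2 = 28.52 MHz, folds to fs − 34.84 MHz = 22.2 MHz.
49.02 MHz > fs/2 = 28.52 MHz, folds to fs − 49.02 MHz = 8.02 MHz.
49.02 MHz and 65.06 MHz both map to 8.02 MHz.

49.02 MHz, 65.06 MHz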